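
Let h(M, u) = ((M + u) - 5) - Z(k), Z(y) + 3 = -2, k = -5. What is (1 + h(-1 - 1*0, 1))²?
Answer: 1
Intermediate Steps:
Z(y) = -5 (Z(y) = -3 - 2 = -5)
h(M, u) = M + u (h(M, u) = ((M + u) - 5) - 1*(-5) = (-5 + M + u) + 5 = M + u)
(1 + h(-1 - 1*0, 1))² = (1 + ((-1 - 1*0) + 1))² = (1 + ((-1 + 0) + 1))² = (1 + (-1 + 1))² = (1 + 0)² = 1² = 1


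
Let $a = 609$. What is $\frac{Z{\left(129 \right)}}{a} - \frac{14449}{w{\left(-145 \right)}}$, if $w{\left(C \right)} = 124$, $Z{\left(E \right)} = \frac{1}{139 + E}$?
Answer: $- \frac{147390629}{1264893} \approx -116.52$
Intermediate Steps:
$\frac{Z{\left(129 \right)}}{a} - \frac{14449}{w{\left(-145 \right)}} = \frac{1}{\left(139 + 129\right) 609} - \frac{14449}{124} = \frac{1}{268} \cdot \frac{1}{609} - \frac{14449}{124} = \frac{1}{163212} - \frac{14449}{124} = - \frac{147390629}{1264893}$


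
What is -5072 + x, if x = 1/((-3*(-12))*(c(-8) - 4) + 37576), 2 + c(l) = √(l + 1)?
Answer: (-182592*√7 + 189489919*I)/(4*(-9340*I + 9*√7)) ≈ -5072.0 - 7.0781e-8*I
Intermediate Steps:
c(l) = -2 + √(1 + l) (c(l) = -2 + √(l + 1) = -2 + √(1 + l))
x = 1/(37360 + 36*I*√7) (x = 1/((-3*(-12))*((-2 + √(1 - 8)) - 4) + 37576) = 1/(36*((-2 + √(-7)) - 4) + 37576) = 1/(36*((-2 + I*√7) - 4) + 37576) = 1/(36*(-6 + I*√7) + 37576) = 1/((-216 + 36*I*√7) + 37576) = 1/(37360 + 36*I*√7) ≈ 2.6766e-5 - 6.824e-8*I)
-5072 + x = -5072 + (2335/87236167 - 9*I*√7/348944668) = -442461836689/87236167 - 9*I*√7/348944668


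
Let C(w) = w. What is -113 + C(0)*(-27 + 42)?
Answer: -113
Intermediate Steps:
-113 + C(0)*(-27 + 42) = -113 + 0*(-27 + 42) = -113 + 0*15 = -113 + 0 = -113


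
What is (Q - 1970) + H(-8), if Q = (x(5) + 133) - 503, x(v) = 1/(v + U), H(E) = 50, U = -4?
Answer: -2289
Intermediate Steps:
x(v) = 1/(-4 + v) (x(v) = 1/(v - 4) = 1/(-4 + v))
Q = -369 (Q = (1/(-4 + 5) + 133) - 503 = (1/1 + 133) - 503 = (1 + 133) - 503 = 134 - 503 = -369)
(Q - 1970) + H(-8) = (-369 - 1970) + 50 = -2339 + 50 = -2289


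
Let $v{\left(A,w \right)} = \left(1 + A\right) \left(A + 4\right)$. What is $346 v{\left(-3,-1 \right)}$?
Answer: $-692$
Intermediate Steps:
$v{\left(A,w \right)} = \left(1 + A\right) \left(4 + A\right)$
$346 v{\left(-3,-1 \right)} = 346 \left(4 + \left(-3\right)^{2} + 5 \left(-3\right)\right) = 346 \left(4 + 9 - 15\right) = 346 \left(-2\right) = -692$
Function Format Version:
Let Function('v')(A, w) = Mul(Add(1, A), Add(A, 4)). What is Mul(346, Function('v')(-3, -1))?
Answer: -692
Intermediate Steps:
Function('v')(A, w) = Mul(Add(1, A), Add(4, A))
Mul(346, Function('v')(-3, -1)) = Mul(346, Add(4, Pow(-3, 2), Mul(5, -3))) = Mul(346, Add(4, 9, -15)) = Mul(346, -2) = -692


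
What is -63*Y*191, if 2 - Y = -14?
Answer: -192528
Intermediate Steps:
Y = 16 (Y = 2 - 1*(-14) = 2 + 14 = 16)
-63*Y*191 = -63*16*191 = -1008*191 = -192528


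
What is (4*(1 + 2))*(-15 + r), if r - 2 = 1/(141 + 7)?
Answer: -5769/37 ≈ -155.92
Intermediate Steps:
r = 297/148 (r = 2 + 1/(141 + 7) = 2 + 1/148 = 297/148 ≈ 2.0068)
(4*(1 + 2))*(-15 + r) = (4*(1 + 2))*(-15 + 297/148) = (4*3)*(-1923/148) = 12*(-1923/148) = -5769/37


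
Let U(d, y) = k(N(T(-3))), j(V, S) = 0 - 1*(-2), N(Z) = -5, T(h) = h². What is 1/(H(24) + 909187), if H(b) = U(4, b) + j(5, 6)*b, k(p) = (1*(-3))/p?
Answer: 5/4546178 ≈ 1.0998e-6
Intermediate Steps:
j(V, S) = 2 (j(V, S) = 0 + 2 = 2)
k(p) = -3/p
U(d, y) = ⅗ (U(d, y) = -3/(-5) = -3*(-⅕) = ⅗)
H(b) = ⅗ + 2*b
1/(H(24) + 909187) = 1/((⅗ + 2*24) + 909187) = 1/((⅗ + 48) + 909187) = 1/(243/5 + 909187) = 1/(4546178/5) = 5/4546178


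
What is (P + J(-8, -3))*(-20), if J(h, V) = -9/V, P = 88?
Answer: -1820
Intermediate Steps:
(P + J(-8, -3))*(-20) = (88 - 9/(-3))*(-20) = (88 - 9*(-⅓))*(-20) = (88 + 3)*(-20) = 91*(-20) = -1820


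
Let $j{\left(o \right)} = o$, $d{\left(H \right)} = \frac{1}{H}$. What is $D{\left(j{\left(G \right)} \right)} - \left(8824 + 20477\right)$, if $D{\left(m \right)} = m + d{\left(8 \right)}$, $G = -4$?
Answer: $- \frac{234439}{8} \approx -29305.0$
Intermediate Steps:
$D{\left(m \right)} = \frac{1}{8} + m$ ($D{\left(m \right)} = m + \frac{1}{8} = \frac{1}{8} + m$)
$D{\left(j{\left(G \right)} \right)} - \left(8824 + 20477\right) = \left(\frac{1}{8} - 4\right) - \left(8824 + 20477\right) = - \frac{31}{8} - 29301 = - \frac{234439}{8}$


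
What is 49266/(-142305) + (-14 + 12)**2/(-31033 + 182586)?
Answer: -2488613626/7188916555 ≈ -0.34617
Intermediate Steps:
49266/(-142305) + (-14 + 12)**2/(-31033 + 182586) = 49266*(-1/142305) + (-2)**2/151553 = -16422/47435 + 4*(1/151553) = -16422/47435 + 4/151553 = -2488613626/7188916555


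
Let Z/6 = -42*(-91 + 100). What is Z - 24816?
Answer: -27084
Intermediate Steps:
Z = -2268 (Z = 6*(-42*(-91 + 100)) = 6*(-42*9) = 6*(-378) = -2268)
Z - 24816 = -2268 - 24816 = -27084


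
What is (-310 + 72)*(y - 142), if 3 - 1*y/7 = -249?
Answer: -386036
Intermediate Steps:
y = 1764 (y = 21 - 7*(-249) = 21 + 1743 = 1764)
(-310 + 72)*(y - 142) = (-310 + 72)*(1764 - 142) = -238*1622 = -386036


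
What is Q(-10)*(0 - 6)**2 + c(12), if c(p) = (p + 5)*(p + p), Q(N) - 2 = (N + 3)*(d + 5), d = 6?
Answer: -2292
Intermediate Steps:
Q(N) = 35 + 11*N (Q(N) = 2 + (N + 3)*(6 + 5) = 2 + (3 + N)*11 = 2 + (33 + 11*N) = 35 + 11*N)
c(p) = 2*p*(5 + p) (c(p) = (5 + p)*(2*p) = 2*p*(5 + p))
Q(-10)*(0 - 6)**2 + c(12) = (35 + 11*(-10))*(0 - 6)**2 + 2*12*(5 + 12) = (35 - 110)*(-6)**2 + 2*12*17 = -75*36 + 408 = -2700 + 408 = -2292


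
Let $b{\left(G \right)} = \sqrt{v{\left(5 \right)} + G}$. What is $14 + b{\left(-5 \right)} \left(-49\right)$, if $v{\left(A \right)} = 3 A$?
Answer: $14 - 49 \sqrt{10} \approx -140.95$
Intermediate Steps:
$b{\left(G \right)} = \sqrt{15 + G}$ ($b{\left(G \right)} = \sqrt{3 \cdot 5 + G} = \sqrt{15 + G}$)
$14 + b{\left(-5 \right)} \left(-49\right) = 14 + \sqrt{15 - 5} \left(-49\right) = 14 + \sqrt{10} \left(-49\right) = 14 - 49 \sqrt{10}$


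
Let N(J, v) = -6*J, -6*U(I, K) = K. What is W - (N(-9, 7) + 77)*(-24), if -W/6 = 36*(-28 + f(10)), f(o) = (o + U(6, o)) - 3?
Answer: 8040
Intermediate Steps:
U(I, K) = -K/6
f(o) = -3 + 5*o/6 (f(o) = (o - o/6) - 3 = 5*o/6 - 3 = -3 + 5*o/6)
W = 4896 (W = -216*(-28 + (-3 + (⅚)*10)) = -216*(-28 + (-3 + 25/3)) = -216*(-28 + 16/3) = -216*(-68)/3 = -6*(-816) = 4896)
W - (N(-9, 7) + 77)*(-24) = 4896 - (-6*(-9) + 77)*(-24) = 4896 - (54 + 77)*(-24) = 4896 - 131*(-24) = 4896 - 1*(-3144) = 4896 + 3144 = 8040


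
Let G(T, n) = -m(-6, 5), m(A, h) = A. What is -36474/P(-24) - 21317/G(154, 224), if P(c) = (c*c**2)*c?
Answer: -196463551/55296 ≈ -3552.9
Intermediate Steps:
P(c) = c**4 (P(c) = c**3*c = c**4)
G(T, n) = 6 (G(T, n) = -1*(-6) = 6)
-36474/P(-24) - 21317/G(154, 224) = -36474/((-24)**4) - 21317/6 = -36474/331776 - 21317*1/6 = -36474*1/331776 - 21317/6 = -6079/55296 - 21317/6 = -196463551/55296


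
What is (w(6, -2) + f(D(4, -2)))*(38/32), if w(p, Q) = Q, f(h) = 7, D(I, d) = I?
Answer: 95/16 ≈ 5.9375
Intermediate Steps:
(w(6, -2) + f(D(4, -2)))*(38/32) = (-2 + 7)*(38/32) = 5*(38*(1/32)) = 5*(19/16) = 95/16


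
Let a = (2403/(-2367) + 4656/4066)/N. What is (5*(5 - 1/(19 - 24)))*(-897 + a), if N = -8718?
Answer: -18118595926977/776888587 ≈ -23322.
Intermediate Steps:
a = -23151/1553777174 (a = (2403/(-2367) + 4656/4066)/(-8718) = (2403*(-1/2367) + 4656*(1/4066))*(-1/8718) = (-267/263 + 2328/2033)*(-1/8718) = (69453/534679)*(-1/8718) = -23151/1553777174 ≈ -1.4900e-5)
(5*(5 - 1/(19 - 24)))*(-897 + a) = (5*(5 - 1/(19 - 24)))*(-897 - 23151/1553777174) = (5*(5 - 1/(-5)))*(-1393738148229/1553777174) = (5*(5 - 1*(-⅕)))*(-1393738148229/1553777174) = (5*(5 + ⅕))*(-1393738148229/1553777174) = (5*(26/5))*(-1393738148229/1553777174) = 26*(-1393738148229/1553777174) = -18118595926977/776888587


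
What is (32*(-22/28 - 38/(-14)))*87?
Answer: 37584/7 ≈ 5369.1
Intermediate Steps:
(32*(-22/28 - 38/(-14)))*87 = (32*(-22*1/28 - 38*(-1/14)))*87 = (32*(-11/14 + 19/7))*87 = (32*(27/14))*87 = (432/7)*87 = 37584/7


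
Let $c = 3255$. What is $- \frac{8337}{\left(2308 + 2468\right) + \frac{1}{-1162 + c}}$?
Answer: $- \frac{17449341}{9996169} \approx -1.7456$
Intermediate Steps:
$- \frac{8337}{\left(2308 + 2468\right) + \frac{1}{-1162 + c}} = - \frac{8337}{\left(2308 + 2468\right) + \frac{1}{-1162 + 3255}} = - \frac{8337}{4776 + \frac{1}{2093}} = - \frac{8337}{\frac{9996169}{2093}} = \left(-8337\right) \frac{2093}{9996169} = - \frac{17449341}{9996169}$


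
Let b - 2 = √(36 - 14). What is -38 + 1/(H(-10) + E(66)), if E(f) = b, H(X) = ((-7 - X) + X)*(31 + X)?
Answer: -798259/21003 - √22/21003 ≈ -38.007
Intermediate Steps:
b = 2 + √22 (b = 2 + √(36 - 14) = 2 + √22 ≈ 6.6904)
H(X) = -217 - 7*X (H(X) = -7*(31 + X) = -217 - 7*X)
E(f) = 2 + √22
-38 + 1/(H(-10) + E(66)) = -38 + 1/((-217 - 7*(-10)) + (2 + √22)) = -38 + 1/((-217 + 70) + (2 + √22)) = -38 + 1/(-147 + (2 + √22)) = -38 + 1/(-145 + √22)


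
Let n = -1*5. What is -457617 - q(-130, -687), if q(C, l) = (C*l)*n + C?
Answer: -10937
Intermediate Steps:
n = -5
q(C, l) = C - 5*C*l (q(C, l) = (C*l)*(-5) + C = -5*C*l + C = C - 5*C*l)
-457617 - q(-130, -687) = -457617 - (-130)*(1 - 5*(-687)) = -457617 - (-130)*(1 + 3435) = -457617 - (-130)*3436 = -457617 - 1*(-446680) = -457617 + 446680 = -10937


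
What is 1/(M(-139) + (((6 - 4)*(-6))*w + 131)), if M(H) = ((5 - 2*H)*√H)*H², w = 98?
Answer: -1045/4155725684190236 - 5467843*I*√139/4155725684190236 ≈ -2.5146e-13 - 1.5512e-8*I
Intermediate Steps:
M(H) = H^(5/2)*(5 - 2*H) (M(H) = (√H*(5 - 2*H))*H² = H^(5/2)*(5 - 2*H))
1/(M(-139) + (((6 - 4)*(-6))*w + 131)) = 1/((-139)^(5/2)*(5 - 2*(-139)) + (((6 - 4)*(-6))*98 + 131)) = 1/((19321*I*√139)*(5 + 278) + ((2*(-6))*98 + 131)) = 1/((19321*I*√139)*283 + (-12*98 + 131)) = 1/(5467843*I*√139 + (-1176 + 131)) = 1/(5467843*I*√139 - 1045) = 1/(-1045 + 5467843*I*√139)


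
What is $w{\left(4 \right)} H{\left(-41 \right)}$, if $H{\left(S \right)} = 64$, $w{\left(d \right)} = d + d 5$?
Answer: $1536$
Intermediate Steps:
$w{\left(d \right)} = 6 d$ ($w{\left(d \right)} = d + 5 d = 6 d$)
$w{\left(4 \right)} H{\left(-41 \right)} = 6 \cdot 4 \cdot 64 = 24 \cdot 64 = 1536$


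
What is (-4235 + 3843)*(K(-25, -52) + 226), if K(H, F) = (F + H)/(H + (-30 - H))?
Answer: -1343972/15 ≈ -89598.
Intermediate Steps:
K(H, F) = -F/30 - H/30 (K(H, F) = (F + H)/(-30) = (F + H)*(-1/30) = -F/30 - H/30)
(-4235 + 3843)*(K(-25, -52) + 226) = (-4235 + 3843)*((-1/30*(-52) - 1/30*(-25)) + 226) = -392*((26/15 + 5/6) + 226) = -392*(77/30 + 226) = -392*6857/30 = -1343972/15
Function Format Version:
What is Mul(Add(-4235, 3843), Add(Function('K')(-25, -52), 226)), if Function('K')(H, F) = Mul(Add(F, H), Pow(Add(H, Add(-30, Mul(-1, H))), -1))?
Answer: Rational(-1343972, 15) ≈ -89598.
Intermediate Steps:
Function('K')(H, F) = Add(Mul(Rational(-1, 30), F), Mul(Rational(-1, 30), H)) (Function('K')(H, F) = Mul(Add(F, H), Pow(-30, -1)) = Mul(Add(F, H), Rational(-1, 30)) = Add(Mul(Rational(-1, 30), F), Mul(Rational(-1, 30), H)))
Mul(Add(-4235, 3843), Add(Function('K')(-25, -52), 226)) = Mul(Add(-4235, 3843), Add(Add(Mul(Rational(-1, 30), -52), Mul(Rational(-1, 30), -25)), 226)) = Mul(-392, Add(Add(Rational(26, 15), Rational(5, 6)), 226)) = Mul(-392, Add(Rational(77, 30), 226)) = Mul(-392, Rational(6857, 30)) = Rational(-1343972, 15)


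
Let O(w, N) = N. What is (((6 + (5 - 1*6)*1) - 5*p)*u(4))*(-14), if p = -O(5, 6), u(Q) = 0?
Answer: 0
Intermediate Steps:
p = -6 (p = -1*6 = -6)
(((6 + (5 - 1*6)*1) - 5*p)*u(4))*(-14) = (((6 + (5 - 1*6)*1) - 5*(-6))*0)*(-14) = (((6 + (5 - 6)*1) + 30)*0)*(-14) = (((6 - 1*1) + 30)*0)*(-14) = (((6 - 1) + 30)*0)*(-14) = ((5 + 30)*0)*(-14) = (35*0)*(-14) = 0*(-14) = 0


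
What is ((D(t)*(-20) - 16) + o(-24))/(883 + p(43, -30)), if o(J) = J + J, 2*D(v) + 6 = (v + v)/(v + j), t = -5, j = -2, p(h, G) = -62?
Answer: -128/5747 ≈ -0.022272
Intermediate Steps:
D(v) = -3 + v/(-2 + v) (D(v) = -3 + ((v + v)/(v - 2))/2 = -3 + ((2*v)/(-2 + v))/2 = -3 + (2*v/(-2 + v))/2 = -3 + v/(-2 + v))
o(J) = 2*J
((D(t)*(-20) - 16) + o(-24))/(883 + p(43, -30)) = (((2*(3 - 1*(-5))/(-2 - 5))*(-20) - 16) + 2*(-24))/(883 - 62) = (((2*(3 + 5)/(-7))*(-20) - 16) - 48)/821 = (((2*(-⅐)*8)*(-20) - 16) - 48)*(1/821) = ((-16/7*(-20) - 16) - 48)*(1/821) = ((320/7 - 16) - 48)*(1/821) = (208/7 - 48)*(1/821) = -128/7*1/821 = -128/5747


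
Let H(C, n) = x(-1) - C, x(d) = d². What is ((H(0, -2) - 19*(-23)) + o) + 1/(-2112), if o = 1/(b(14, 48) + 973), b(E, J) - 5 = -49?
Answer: 859378207/1962048 ≈ 438.00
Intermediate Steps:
H(C, n) = 1 - C (H(C, n) = (-1)² - C = 1 - C)
b(E, J) = -44 (b(E, J) = 5 - 49 = -44)
o = 1/929 (o = 1/(-44 + 973) = 1/929 ≈ 0.0010764)
((H(0, -2) - 19*(-23)) + o) + 1/(-2112) = (((1 - 1*0) - 19*(-23)) + 1/929) + 1/(-2112) = (((1 + 0) + 437) + 1/929) - 1/2112 = ((1 + 437) + 1/929) - 1/2112 = (438 + 1/929) - 1/2112 = 406903/929 - 1/2112 = 859378207/1962048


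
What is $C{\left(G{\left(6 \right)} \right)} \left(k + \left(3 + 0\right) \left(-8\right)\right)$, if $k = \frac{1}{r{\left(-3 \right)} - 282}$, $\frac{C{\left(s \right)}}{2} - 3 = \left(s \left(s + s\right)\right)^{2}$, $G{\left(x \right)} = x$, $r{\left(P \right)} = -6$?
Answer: $- \frac{11952577}{48} \approx -2.4901 \cdot 10^{5}$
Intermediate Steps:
$C{\left(s \right)} = 6 + 8 s^{4}$ ($C{\left(s \right)} = 6 + 2 \left(s \left(s + s\right)\right)^{2} = 6 + 2 \left(s 2 s\right)^{2} = 6 + 2 \left(2 s^{2}\right)^{2} = 6 + 2 \cdot 4 s^{4} = 6 + 8 s^{4}$)
$k = - \frac{1}{288}$ ($k = \frac{1}{-6 - 282} = \frac{1}{-288} = - \frac{1}{288} \approx -0.0034722$)
$C{\left(G{\left(6 \right)} \right)} \left(k + \left(3 + 0\right) \left(-8\right)\right) = \left(6 + 8 \cdot 6^{4}\right) \left(- \frac{1}{288} + \left(3 + 0\right) \left(-8\right)\right) = \left(6 + 8 \cdot 1296\right) \left(- \frac{1}{288} + 3 \left(-8\right)\right) = \left(6 + 10368\right) \left(- \frac{1}{288} - 24\right) = 10374 \left(- \frac{6913}{288}\right) = - \frac{11952577}{48}$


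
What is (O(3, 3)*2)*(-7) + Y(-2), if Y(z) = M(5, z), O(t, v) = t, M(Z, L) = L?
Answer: -44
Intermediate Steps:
Y(z) = z
(O(3, 3)*2)*(-7) + Y(-2) = (3*2)*(-7) - 2 = 6*(-7) - 2 = -42 - 2 = -44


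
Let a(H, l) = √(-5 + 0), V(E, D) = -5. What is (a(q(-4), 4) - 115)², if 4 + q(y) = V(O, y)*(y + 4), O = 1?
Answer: (115 - I*√5)² ≈ 13220.0 - 514.3*I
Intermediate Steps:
q(y) = -24 - 5*y (q(y) = -4 - 5*(y + 4) = -4 - 5*(4 + y) = -4 + (-20 - 5*y) = -24 - 5*y)
a(H, l) = I*√5 (a(H, l) = √(-5) = I*√5)
(a(q(-4), 4) - 115)² = (I*√5 - 115)² = (-115 + I*√5)²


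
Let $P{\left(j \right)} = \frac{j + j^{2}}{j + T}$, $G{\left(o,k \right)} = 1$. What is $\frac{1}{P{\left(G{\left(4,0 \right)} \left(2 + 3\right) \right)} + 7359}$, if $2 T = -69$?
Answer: $\frac{59}{434121} \approx 0.00013591$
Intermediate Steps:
$T = - \frac{69}{2}$ ($T = \frac{1}{2} \left(-69\right) = - \frac{69}{2} \approx -34.5$)
$P{\left(j \right)} = \frac{j + j^{2}}{- \frac{69}{2} + j}$ ($P{\left(j \right)} = \frac{j + j^{2}}{j - \frac{69}{2}} = \frac{j + j^{2}}{- \frac{69}{2} + j}$)
$\frac{1}{P{\left(G{\left(4,0 \right)} \left(2 + 3\right) \right)} + 7359} = \frac{1}{\frac{2 \cdot 1 \left(2 + 3\right) \left(1 + 1 \left(2 + 3\right)\right)}{-69 + 2 \cdot 1 \left(2 + 3\right)} + 7359} = \frac{1}{\frac{2 \cdot 1 \cdot 5 \left(1 + 1 \cdot 5\right)}{-69 + 2 \cdot 1 \cdot 5} + 7359} = \frac{1}{2 \cdot 5 \frac{1}{-69 + 2 \cdot 5} \left(1 + 5\right) + 7359} = \frac{1}{2 \cdot 5 \frac{1}{-69 + 10} \cdot 6 + 7359} = \frac{1}{2 \cdot 5 \frac{1}{-59} \cdot 6 + 7359} = \frac{1}{2 \cdot 5 \left(- \frac{1}{59}\right) 6 + 7359} = \frac{1}{- \frac{60}{59} + 7359} = \frac{1}{\frac{434121}{59}} = \frac{59}{434121}$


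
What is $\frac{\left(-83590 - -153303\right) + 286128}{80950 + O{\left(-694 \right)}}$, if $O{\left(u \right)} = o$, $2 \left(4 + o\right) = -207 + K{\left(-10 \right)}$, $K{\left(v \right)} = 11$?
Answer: $\frac{355841}{80848} \approx 4.4014$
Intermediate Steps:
$o = -102$ ($o = -4 + \frac{-207 + 11}{2} = -4 + \frac{1}{2} \left(-196\right) = -4 - 98 = -102$)
$O{\left(u \right)} = -102$
$\frac{\left(-83590 - -153303\right) + 286128}{80950 + O{\left(-694 \right)}} = \frac{\left(-83590 - -153303\right) + 286128}{80950 - 102} = \frac{\left(-83590 + 153303\right) + 286128}{80848} = \left(69713 + 286128\right) \frac{1}{80848} = 355841 \cdot \frac{1}{80848} = \frac{355841}{80848}$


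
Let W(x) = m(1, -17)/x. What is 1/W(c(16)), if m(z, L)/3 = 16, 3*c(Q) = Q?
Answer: 1/9 ≈ 0.11111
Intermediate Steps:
c(Q) = Q/3
m(z, L) = 48 (m(z, L) = 3*16 = 48)
W(x) = 48/x
1/W(c(16)) = 1/(48/(((1/3)*16))) = 1/(48/(16/3)) = 1/(48*(3/16)) = 1/9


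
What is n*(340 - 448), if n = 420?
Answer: -45360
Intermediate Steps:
n*(340 - 448) = 420*(340 - 448) = 420*(-108) = -45360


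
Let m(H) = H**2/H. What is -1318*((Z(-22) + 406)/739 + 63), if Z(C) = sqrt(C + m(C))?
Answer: -61897234/739 - 2636*I*sqrt(11)/739 ≈ -83758.0 - 11.83*I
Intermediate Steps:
m(H) = H
Z(C) = sqrt(2)*sqrt(C) (Z(C) = sqrt(C + C) = sqrt(2*C) = sqrt(2)*sqrt(C))
-1318*((Z(-22) + 406)/739 + 63) = -1318*((sqrt(2)*sqrt(-22) + 406)/739 + 63) = -1318*((sqrt(2)*(I*sqrt(22)) + 406)*(1/739) + 63) = -1318*((2*I*sqrt(11) + 406)*(1/739) + 63) = -1318*((406 + 2*I*sqrt(11))*(1/739) + 63) = -1318*((406/739 + 2*I*sqrt(11)/739) + 63) = -1318*(46963/739 + 2*I*sqrt(11)/739) = -61897234/739 - 2636*I*sqrt(11)/739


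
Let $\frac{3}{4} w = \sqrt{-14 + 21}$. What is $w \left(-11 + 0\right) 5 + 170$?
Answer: $170 - \frac{220 \sqrt{7}}{3} \approx -24.022$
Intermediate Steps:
$w = \frac{4 \sqrt{7}}{3}$ ($w = \frac{4 \sqrt{-14 + 21}}{3} = \frac{4 \sqrt{7}}{3} \approx 3.5277$)
$w \left(-11 + 0\right) 5 + 170 = \frac{4 \sqrt{7}}{3} \left(-11 + 0\right) 5 + 170 = \frac{4 \sqrt{7}}{3} \left(\left(-11\right) 5\right) + 170 = \frac{4 \sqrt{7}}{3} \left(-55\right) + 170 = - \frac{220 \sqrt{7}}{3} + 170 = 170 - \frac{220 \sqrt{7}}{3}$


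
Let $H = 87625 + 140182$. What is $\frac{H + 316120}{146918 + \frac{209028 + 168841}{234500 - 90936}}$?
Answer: $\frac{78088335828}{21092513621} \approx 3.7022$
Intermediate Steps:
$H = 227807$
$\frac{H + 316120}{146918 + \frac{209028 + 168841}{234500 - 90936}} = \frac{227807 + 316120}{146918 + \frac{209028 + 168841}{234500 - 90936}} = \frac{543927}{146918 + \frac{377869}{143564}} = \frac{543927}{\frac{21092513621}{143564}} = 543927 \cdot \frac{143564}{21092513621} = \frac{78088335828}{21092513621}$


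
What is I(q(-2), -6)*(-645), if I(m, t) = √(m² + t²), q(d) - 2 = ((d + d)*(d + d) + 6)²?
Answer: -3870*√6562 ≈ -3.1349e+5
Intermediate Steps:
q(d) = 2 + (6 + 4*d²)² (q(d) = 2 + ((d + d)*(d + d) + 6)² = 2 + ((2*d)*(2*d) + 6)² = 2 + (4*d² + 6)² = 2 + (6 + 4*d²)²)
I(q(-2), -6)*(-645) = √((38 + 16*(-2)⁴ + 48*(-2)²)² + (-6)²)*(-645) = √((38 + 16*16 + 48*4)² + 36)*(-645) = √((38 + 256 + 192)² + 36)*(-645) = √(486² + 36)*(-645) = √(236196 + 36)*(-645) = √236232*(-645) = (6*√6562)*(-645) = -3870*√6562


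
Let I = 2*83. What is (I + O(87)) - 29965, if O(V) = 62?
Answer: -29737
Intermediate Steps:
I = 166
(I + O(87)) - 29965 = (166 + 62) - 29965 = 228 - 29965 = -29737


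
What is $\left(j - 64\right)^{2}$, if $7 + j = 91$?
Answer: $400$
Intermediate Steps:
$j = 84$ ($j = -7 + 91 = 84$)
$\left(j - 64\right)^{2} = \left(84 - 64\right)^{2} = 20^{2} = 400$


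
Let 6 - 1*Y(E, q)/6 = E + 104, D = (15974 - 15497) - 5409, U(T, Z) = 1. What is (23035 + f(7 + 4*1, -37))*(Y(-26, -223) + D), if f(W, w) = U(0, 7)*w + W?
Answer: -123420276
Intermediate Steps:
D = -4932 (D = 477 - 5409 = -4932)
Y(E, q) = -588 - 6*E (Y(E, q) = 36 - 6*(E + 104) = 36 - 6*(104 + E) = 36 + (-624 - 6*E) = -588 - 6*E)
f(W, w) = W + w (f(W, w) = 1*w + W = w + W = W + w)
(23035 + f(7 + 4*1, -37))*(Y(-26, -223) + D) = (23035 + ((7 + 4*1) - 37))*((-588 - 6*(-26)) - 4932) = (23035 + ((7 + 4) - 37))*((-588 + 156) - 4932) = (23035 + (11 - 37))*(-432 - 4932) = (23035 - 26)*(-5364) = 23009*(-5364) = -123420276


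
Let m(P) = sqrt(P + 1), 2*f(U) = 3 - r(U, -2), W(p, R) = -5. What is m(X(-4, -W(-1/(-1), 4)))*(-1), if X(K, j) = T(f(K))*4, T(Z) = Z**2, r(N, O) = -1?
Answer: -sqrt(17) ≈ -4.1231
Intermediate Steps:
f(U) = 2 (f(U) = (3 - 1*(-1))/2 = (3 + 1)/2 = (1/2)*4 = 2)
X(K, j) = 16 (X(K, j) = 2**2*4 = 4*4 = 16)
m(P) = sqrt(1 + P)
m(X(-4, -W(-1/(-1), 4)))*(-1) = sqrt(1 + 16)*(-1) = sqrt(17)*(-1) = -sqrt(17)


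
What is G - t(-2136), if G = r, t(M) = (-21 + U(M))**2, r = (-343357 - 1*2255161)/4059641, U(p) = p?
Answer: -18888087237527/4059641 ≈ -4.6526e+6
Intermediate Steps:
r = -2598518/4059641 (r = (-343357 - 2255161)*(1/4059641) = -2598518*1/4059641 = -2598518/4059641 ≈ -0.64009)
t(M) = (-21 + M)**2
G = -2598518/4059641 ≈ -0.64009
G - t(-2136) = -2598518/4059641 - (-21 - 2136)**2 = -2598518/4059641 - 1*(-2157)**2 = -2598518/4059641 - 1*4652649 = -2598518/4059641 - 4652649 = -18888087237527/4059641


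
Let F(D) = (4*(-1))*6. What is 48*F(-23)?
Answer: -1152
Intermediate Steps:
F(D) = -24 (F(D) = -4*6 = -24)
48*F(-23) = 48*(-24) = -1152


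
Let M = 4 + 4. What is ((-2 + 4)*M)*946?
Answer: 15136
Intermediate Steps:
M = 8
((-2 + 4)*M)*946 = ((-2 + 4)*8)*946 = (2*8)*946 = 16*946 = 15136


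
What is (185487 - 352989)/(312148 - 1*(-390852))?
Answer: -83751/351500 ≈ -0.23827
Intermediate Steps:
(185487 - 352989)/(312148 - 1*(-390852)) = -167502/(312148 + 390852) = -167502/703000 = -167502*1/703000 = -83751/351500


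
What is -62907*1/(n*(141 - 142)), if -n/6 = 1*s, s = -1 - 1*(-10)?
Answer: -20969/18 ≈ -1164.9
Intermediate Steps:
s = 9 (s = -1 + 10 = 9)
n = -54 (n = -6*9 = -54)
-62907*1/(n*(141 - 142)) = -62907*(-1/(54*(141 - 142))) = -62907/((-1*(-54))) = -62907/54 = -62907*1/54 = -20969/18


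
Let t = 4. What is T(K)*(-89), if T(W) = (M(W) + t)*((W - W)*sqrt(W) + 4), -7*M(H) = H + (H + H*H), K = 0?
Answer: -1424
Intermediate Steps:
M(H) = -2*H/7 - H**2/7 (M(H) = -(H + (H + H*H))/7 = -(H + (H + H**2))/7 = -(H**2 + 2*H)/7 = -2*H/7 - H**2/7)
T(W) = 16 - 4*W*(2 + W)/7 (T(W) = (-W*(2 + W)/7 + 4)*((W - W)*sqrt(W) + 4) = (4 - W*(2 + W)/7)*(0*sqrt(W) + 4) = (4 - W*(2 + W)/7)*(0 + 4) = (4 - W*(2 + W)/7)*4 = 16 - 4*W*(2 + W)/7)
T(K)*(-89) = (16 - 4/7*0*(2 + 0))*(-89) = (16 - 4/7*0*2)*(-89) = (16 + 0)*(-89) = 16*(-89) = -1424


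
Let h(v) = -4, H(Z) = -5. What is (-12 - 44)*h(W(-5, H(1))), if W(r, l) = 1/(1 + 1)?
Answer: 224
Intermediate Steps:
W(r, l) = 1/2
(-12 - 44)*h(W(-5, H(1))) = (-12 - 44)*(-4) = -56*(-4) = 224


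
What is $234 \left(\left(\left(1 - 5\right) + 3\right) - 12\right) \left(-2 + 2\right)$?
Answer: $0$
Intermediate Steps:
$234 \left(\left(\left(1 - 5\right) + 3\right) - 12\right) \left(-2 + 2\right) = 234 \left(\left(-4 + 3\right) - 12\right) 0 = 234 \left(-1 - 12\right) 0 = 234 \left(\left(-13\right) 0\right) = 234 \cdot 0 = 0$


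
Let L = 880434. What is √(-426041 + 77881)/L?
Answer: 32*I*√85/440217 ≈ 0.00067018*I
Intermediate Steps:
√(-426041 + 77881)/L = √(-426041 + 77881)/880434 = √(-348160)*(1/880434) = (64*I*√85)*(1/880434) = 32*I*√85/440217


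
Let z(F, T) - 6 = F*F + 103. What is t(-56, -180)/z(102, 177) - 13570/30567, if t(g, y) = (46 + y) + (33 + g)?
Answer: -6411323/13971777 ≈ -0.45888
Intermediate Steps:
t(g, y) = 79 + g + y
z(F, T) = 109 + F² (z(F, T) = 6 + (F*F + 103) = 6 + (F² + 103) = 6 + (103 + F²) = 109 + F²)
t(-56, -180)/z(102, 177) - 13570/30567 = (79 - 56 - 180)/(109 + 102²) - 13570/30567 = -157/(109 + 10404) - 13570*1/30567 = -157/10513 - 590/1329 = -6411323/13971777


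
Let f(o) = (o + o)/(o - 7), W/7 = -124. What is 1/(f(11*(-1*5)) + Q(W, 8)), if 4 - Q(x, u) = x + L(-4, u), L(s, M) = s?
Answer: 31/27211 ≈ 0.0011392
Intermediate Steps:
W = -868 (W = 7*(-124) = -868)
f(o) = 2*o/(-7 + o) (f(o) = (2*o)/(-7 + o) = 2*o/(-7 + o))
Q(x, u) = 8 - x (Q(x, u) = 4 - (x - 4) = 4 - (-4 + x) = 4 + (4 - x) = 8 - x)
1/(f(11*(-1*5)) + Q(W, 8)) = 1/(2*(11*(-1*5))/(-7 + 11*(-1*5)) + (8 - 1*(-868))) = 1/(2*(11*(-5))/(-7 + 11*(-5)) + (8 + 868)) = 1/(2*(-55)/(-7 - 55) + 876) = 1/(2*(-55)/(-62) + 876) = 1/(2*(-55)*(-1/62) + 876) = 1/(55/31 + 876) = 1/(27211/31) = 31/27211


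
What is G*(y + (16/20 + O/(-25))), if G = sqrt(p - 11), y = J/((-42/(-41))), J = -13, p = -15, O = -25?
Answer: -2287*I*sqrt(26)/210 ≈ -55.531*I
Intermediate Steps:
y = -533/42 (y = -13/((-42/(-41))) = -13/((-42*(-1/41))) = -13/42/41 = -13*41/42 = -533/42 ≈ -12.690)
G = I*sqrt(26) (G = sqrt(-15 - 11) = sqrt(-26) = I*sqrt(26) ≈ 5.099*I)
G*(y + (16/20 + O/(-25))) = (I*sqrt(26))*(-533/42 + (16/20 - 25/(-25))) = (I*sqrt(26))*(-533/42 + (16*(1/20) - 25*(-1/25))) = (I*sqrt(26))*(-533/42 + (4/5 + 1)) = (I*sqrt(26))*(-533/42 + 9/5) = (I*sqrt(26))*(-2287/210) = -2287*I*sqrt(26)/210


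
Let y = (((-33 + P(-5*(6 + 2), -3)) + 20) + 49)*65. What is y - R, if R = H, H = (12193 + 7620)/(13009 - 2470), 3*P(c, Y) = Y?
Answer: 23956412/10539 ≈ 2273.1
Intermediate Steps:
P(c, Y) = Y/3
y = 2275 (y = (((-33 + (⅓)*(-3)) + 20) + 49)*65 = (((-33 - 1) + 20) + 49)*65 = ((-34 + 20) + 49)*65 = (-14 + 49)*65 = 35*65 = 2275)
H = 19813/10539 ≈ 1.8800
R = 19813/10539 ≈ 1.8800
y - R = 2275 - 1*19813/10539 = 2275 - 19813/10539 = 23956412/10539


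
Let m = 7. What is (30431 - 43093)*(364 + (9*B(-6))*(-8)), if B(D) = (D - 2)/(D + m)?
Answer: -11902280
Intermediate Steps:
B(D) = (-2 + D)/(7 + D) (B(D) = (D - 2)/(D + 7) = (-2 + D)/(7 + D))
(30431 - 43093)*(364 + (9*B(-6))*(-8)) = (30431 - 43093)*(364 + (9*((-2 - 6)/(7 - 6)))*(-8)) = -12662*(364 + (9*(-8/1))*(-8)) = -12662*(364 + (9*(1*(-8)))*(-8)) = -12662*(364 + (9*(-8))*(-8)) = -12662*(364 - 72*(-8)) = -12662*(364 + 576) = -12662*940 = -11902280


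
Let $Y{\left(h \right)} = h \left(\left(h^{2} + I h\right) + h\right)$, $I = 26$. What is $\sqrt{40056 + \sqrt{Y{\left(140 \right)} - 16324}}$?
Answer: $\sqrt{40056 + 2 \sqrt{814219}} \approx 204.6$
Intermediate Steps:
$Y{\left(h \right)} = h \left(h^{2} + 27 h\right)$ ($Y{\left(h \right)} = h \left(\left(h^{2} + 26 h\right) + h\right) = h \left(h^{2} + 27 h\right)$)
$\sqrt{40056 + \sqrt{Y{\left(140 \right)} - 16324}} = \sqrt{40056 + \sqrt{140^{2} \left(27 + 140\right) - 16324}} = \sqrt{40056 + \sqrt{19600 \cdot 167 - 16324}} = \sqrt{40056 + \sqrt{3273200 - 16324}} = \sqrt{40056 + \sqrt{3256876}} = \sqrt{40056 + 2 \sqrt{814219}}$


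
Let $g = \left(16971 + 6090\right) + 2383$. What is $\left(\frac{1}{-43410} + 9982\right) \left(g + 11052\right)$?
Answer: $\frac{7907198159512}{21705} \approx 3.643 \cdot 10^{8}$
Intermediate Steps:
$g = 25444$ ($g = 23061 + 2383 = 25444$)
$\left(\frac{1}{-43410} + 9982\right) \left(g + 11052\right) = \left(\frac{1}{-43410} + 9982\right) \left(25444 + 11052\right) = \left(- \frac{1}{43410} + 9982\right) 36496 = \frac{433318619}{43410} \cdot 36496 = \frac{7907198159512}{21705}$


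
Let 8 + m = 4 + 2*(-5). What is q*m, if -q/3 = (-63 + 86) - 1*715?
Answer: -29064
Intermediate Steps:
m = -14 (m = -8 + (4 + 2*(-5)) = -8 + (4 - 10) = -8 - 6 = -14)
q = 2076 (q = -3*((-63 + 86) - 1*715) = -3*(23 - 715) = -3*(-692) = 2076)
q*m = 2076*(-14) = -29064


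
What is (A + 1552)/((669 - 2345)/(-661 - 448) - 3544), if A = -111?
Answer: -1598069/3928620 ≈ -0.40678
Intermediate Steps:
(A + 1552)/((669 - 2345)/(-661 - 448) - 3544) = (-111 + 1552)/((669 - 2345)/(-661 - 448) - 3544) = 1441/(-1676/(-1109) - 3544) = 1441/(-1676*(-1/1109) - 3544) = 1441/(1676/1109 - 3544) = 1441/(-3928620/1109) = 1441*(-1109/3928620) = -1598069/3928620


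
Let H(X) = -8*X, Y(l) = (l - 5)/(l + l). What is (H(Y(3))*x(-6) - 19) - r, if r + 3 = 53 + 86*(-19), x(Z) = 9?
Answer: 1589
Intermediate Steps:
r = -1584 (r = -3 + (53 + 86*(-19)) = -3 + (53 - 1634) = -3 - 1581 = -1584)
Y(l) = (-5 + l)/(2*l) (Y(l) = (-5 + l)/((2*l)) = (-5 + l)*(1/(2*l)) = (-5 + l)/(2*l))
(H(Y(3))*x(-6) - 19) - r = (-4*(-5 + 3)/3*9 - 19) - 1*(-1584) = (-4*(-2)/3*9 - 19) + 1584 = (-8*(-⅓)*9 - 19) + 1584 = ((8/3)*9 - 19) + 1584 = (24 - 19) + 1584 = 5 + 1584 = 1589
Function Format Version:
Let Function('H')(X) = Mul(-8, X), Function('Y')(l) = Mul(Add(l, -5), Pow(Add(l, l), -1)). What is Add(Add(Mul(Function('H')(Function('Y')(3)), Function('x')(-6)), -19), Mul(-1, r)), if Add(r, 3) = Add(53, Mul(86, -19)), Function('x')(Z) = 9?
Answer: 1589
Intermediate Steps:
r = -1584 (r = Add(-3, Add(53, Mul(86, -19))) = Add(-3, Add(53, -1634)) = Add(-3, -1581) = -1584)
Function('Y')(l) = Mul(Rational(1, 2), Pow(l, -1), Add(-5, l)) (Function('Y')(l) = Mul(Add(-5, l), Pow(Mul(2, l), -1)) = Mul(Add(-5, l), Mul(Rational(1, 2), Pow(l, -1))) = Mul(Rational(1, 2), Pow(l, -1), Add(-5, l)))
Add(Add(Mul(Function('H')(Function('Y')(3)), Function('x')(-6)), -19), Mul(-1, r)) = Add(Add(Mul(Mul(-8, Mul(Rational(1, 2), Pow(3, -1), Add(-5, 3))), 9), -19), Mul(-1, -1584)) = Add(Add(Mul(Mul(-8, Mul(Rational(1, 2), Rational(1, 3), -2)), 9), -19), 1584) = Add(Add(Mul(Mul(-8, Rational(-1, 3)), 9), -19), 1584) = Add(Add(Mul(Rational(8, 3), 9), -19), 1584) = Add(Add(24, -19), 1584) = Add(5, 1584) = 1589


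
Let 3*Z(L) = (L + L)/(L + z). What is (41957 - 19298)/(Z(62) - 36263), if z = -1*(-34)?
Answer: -1631448/2610905 ≈ -0.62486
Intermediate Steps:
z = 34
Z(L) = 2*L/(3*(34 + L)) (Z(L) = ((L + L)/(L + 34))/3 = ((2*L)/(34 + L))/3 = (2*L/(34 + L))/3 = 2*L/(3*(34 + L)))
(41957 - 19298)/(Z(62) - 36263) = (41957 - 19298)/((⅔)*62/(34 + 62) - 36263) = 22659/((⅔)*62/96 - 36263) = 22659/((⅔)*62*(1/96) - 36263) = 22659/(31/72 - 36263) = 22659/(-2610905/72) = 22659*(-72/2610905) = -1631448/2610905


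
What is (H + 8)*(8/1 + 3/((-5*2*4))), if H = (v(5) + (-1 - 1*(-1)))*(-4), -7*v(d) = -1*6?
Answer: 1268/35 ≈ 36.229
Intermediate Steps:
v(d) = 6/7 (v(d) = -(-1)*6/7 = -⅐*(-6) = 6/7)
H = -24/7 (H = (6/7 + (-1 - 1*(-1)))*(-4) = (6/7 + (-1 + 1))*(-4) = (6/7 + 0)*(-4) = (6/7)*(-4) = -24/7 ≈ -3.4286)
(H + 8)*(8/1 + 3/((-5*2*4))) = (-24/7 + 8)*(8/1 + 3/((-5*2*4))) = 32*(8*1 + 3/((-10*4)))/7 = 32*(8 + 3/(-40))/7 = 32*(8 + 3*(-1/40))/7 = 32*(8 - 3/40)/7 = (32/7)*(317/40) = 1268/35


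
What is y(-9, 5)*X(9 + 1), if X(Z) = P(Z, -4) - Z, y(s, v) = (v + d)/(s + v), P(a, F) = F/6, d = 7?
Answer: 32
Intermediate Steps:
P(a, F) = F/6 (P(a, F) = F*(1/6) = F/6)
y(s, v) = (7 + v)/(s + v) (y(s, v) = (v + 7)/(s + v) = (7 + v)/(s + v))
X(Z) = -2/3 - Z (X(Z) = (1/6)*(-4) - Z = -2/3 - Z)
y(-9, 5)*X(9 + 1) = ((7 + 5)/(-9 + 5))*(-2/3 - (9 + 1)) = (12/(-4))*(-2/3 - 1*10) = (-1/4*12)*(-2/3 - 10) = -3*(-32/3) = 32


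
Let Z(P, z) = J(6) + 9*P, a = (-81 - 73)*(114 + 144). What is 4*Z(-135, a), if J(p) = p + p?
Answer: -4812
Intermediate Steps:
J(p) = 2*p
a = -39732 (a = -154*258 = -39732)
Z(P, z) = 12 + 9*P (Z(P, z) = 2*6 + 9*P = 12 + 9*P)
4*Z(-135, a) = 4*(12 + 9*(-135)) = 4*(12 - 1215) = 4*(-1203) = -4812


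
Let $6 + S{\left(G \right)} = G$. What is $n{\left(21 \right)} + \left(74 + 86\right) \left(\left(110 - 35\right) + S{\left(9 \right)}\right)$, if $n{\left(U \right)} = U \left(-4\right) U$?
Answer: $10716$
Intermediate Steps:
$S{\left(G \right)} = -6 + G$
$n{\left(U \right)} = - 4 U^{2}$ ($n{\left(U \right)} = - 4 U U = - 4 U^{2}$)
$n{\left(21 \right)} + \left(74 + 86\right) \left(\left(110 - 35\right) + S{\left(9 \right)}\right) = - 4 \cdot 21^{2} + \left(74 + 86\right) \left(\left(110 - 35\right) + \left(-6 + 9\right)\right) = \left(-4\right) 441 + 160 \left(\left(110 - 35\right) + 3\right) = -1764 + 160 \left(75 + 3\right) = -1764 + 160 \cdot 78 = -1764 + 12480 = 10716$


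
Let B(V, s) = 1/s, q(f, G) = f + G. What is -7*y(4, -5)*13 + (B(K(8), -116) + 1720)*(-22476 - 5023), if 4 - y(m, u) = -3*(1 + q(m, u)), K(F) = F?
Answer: -5486615205/116 ≈ -4.7298e+7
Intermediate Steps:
q(f, G) = G + f
y(m, u) = 7 + 3*m + 3*u (y(m, u) = 4 - (-3)*(1 + (u + m)) = 4 - (-3)*(1 + (m + u)) = 4 - (-3)*(1 + m + u) = 4 - (-3 - 3*m - 3*u) = 4 + (3 + 3*m + 3*u) = 7 + 3*m + 3*u)
-7*y(4, -5)*13 + (B(K(8), -116) + 1720)*(-22476 - 5023) = -7*(7 + 3*4 + 3*(-5))*13 + (1/(-116) + 1720)*(-22476 - 5023) = -7*(7 + 12 - 15)*13 + (-1/116 + 1720)*(-27499) = -7*4*13 + (199519/116)*(-27499) = -28*13 - 5486572981/116 = -364 - 5486572981/116 = -5486615205/116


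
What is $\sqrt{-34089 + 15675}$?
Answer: $3 i \sqrt{2046} \approx 135.7 i$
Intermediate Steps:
$\sqrt{-34089 + 15675} = \sqrt{-18414} = 3 i \sqrt{2046}$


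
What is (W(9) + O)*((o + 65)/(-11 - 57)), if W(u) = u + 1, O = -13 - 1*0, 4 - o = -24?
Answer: 279/68 ≈ 4.1029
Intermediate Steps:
o = 28 (o = 4 - 1*(-24) = 4 + 24 = 28)
O = -13 (O = -13 + 0 = -13)
W(u) = 1 + u
(W(9) + O)*((o + 65)/(-11 - 57)) = ((1 + 9) - 13)*((28 + 65)/(-11 - 57)) = (10 - 13)*(93/(-68)) = -279*(-1)/68 = -3*(-93/68) = 279/68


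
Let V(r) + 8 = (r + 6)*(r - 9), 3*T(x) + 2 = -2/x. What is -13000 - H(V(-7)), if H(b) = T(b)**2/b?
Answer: -1664009/128 ≈ -13000.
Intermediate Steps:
T(x) = -2/3 - 2/(3*x) (T(x) = -2/3 + (-2/x)/3 = -2/3 - 2/(3*x))
V(r) = -8 + (-9 + r)*(6 + r) (V(r) = -8 + (r + 6)*(r - 9) = -8 + (6 + r)*(-9 + r) = -8 + (-9 + r)*(6 + r))
H(b) = 4*(-1 - b)**2/(9*b**3) (H(b) = (2*(-1 - b)/(3*b))**2/b = (4*(-1 - b)**2/(9*b**2))/b = 4*(-1 - b)**2/(9*b**3))
-13000 - H(V(-7)) = -13000 - 4*(1 + (-62 + (-7)**2 - 3*(-7)))**2/(9*(-62 + (-7)**2 - 3*(-7))**3) = -13000 - 4*(1 + (-62 + 49 + 21))**2/(9*(-62 + 49 + 21)**3) = -13000 - 4*(1 + 8)**2/(9*8**3) = -13000 - 4*9**2/(9*512) = -13000 - 4*81/(9*512) = -13000 - 1*9/128 = -13000 - 9/128 = -1664009/128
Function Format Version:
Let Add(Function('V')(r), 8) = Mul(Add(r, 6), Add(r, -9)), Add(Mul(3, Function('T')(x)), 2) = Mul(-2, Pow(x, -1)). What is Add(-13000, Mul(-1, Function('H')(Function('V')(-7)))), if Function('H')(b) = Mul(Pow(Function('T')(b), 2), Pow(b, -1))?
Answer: Rational(-1664009, 128) ≈ -13000.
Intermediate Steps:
Function('T')(x) = Add(Rational(-2, 3), Mul(Rational(-2, 3), Pow(x, -1))) (Function('T')(x) = Add(Rational(-2, 3), Mul(Rational(1, 3), Mul(-2, Pow(x, -1)))) = Add(Rational(-2, 3), Mul(Rational(-2, 3), Pow(x, -1))))
Function('V')(r) = Add(-8, Mul(Add(-9, r), Add(6, r))) (Function('V')(r) = Add(-8, Mul(Add(r, 6), Add(r, -9))) = Add(-8, Mul(Add(6, r), Add(-9, r))) = Add(-8, Mul(Add(-9, r), Add(6, r))))
Function('H')(b) = Mul(Rational(4, 9), Pow(b, -3), Pow(Add(-1, Mul(-1, b)), 2)) (Function('H')(b) = Mul(Pow(Mul(Rational(2, 3), Pow(b, -1), Add(-1, Mul(-1, b))), 2), Pow(b, -1)) = Mul(Mul(Rational(4, 9), Pow(b, -2), Pow(Add(-1, Mul(-1, b)), 2)), Pow(b, -1)) = Mul(Rational(4, 9), Pow(b, -3), Pow(Add(-1, Mul(-1, b)), 2)))
Add(-13000, Mul(-1, Function('H')(Function('V')(-7)))) = Add(-13000, Mul(-1, Mul(Rational(4, 9), Pow(Add(-62, Pow(-7, 2), Mul(-3, -7)), -3), Pow(Add(1, Add(-62, Pow(-7, 2), Mul(-3, -7))), 2)))) = Add(-13000, Mul(-1, Mul(Rational(4, 9), Pow(Add(-62, 49, 21), -3), Pow(Add(1, Add(-62, 49, 21)), 2)))) = Add(-13000, Mul(-1, Mul(Rational(4, 9), Pow(8, -3), Pow(Add(1, 8), 2)))) = Add(-13000, Mul(-1, Mul(Rational(4, 9), Rational(1, 512), Pow(9, 2)))) = Add(-13000, Mul(-1, Mul(Rational(4, 9), Rational(1, 512), 81))) = Add(-13000, Mul(-1, Rational(9, 128))) = Add(-13000, Rational(-9, 128)) = Rational(-1664009, 128)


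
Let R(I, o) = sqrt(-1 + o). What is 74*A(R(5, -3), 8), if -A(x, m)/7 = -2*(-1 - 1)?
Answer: -2072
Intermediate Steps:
A(x, m) = -28 (A(x, m) = -(-14)*(-1 - 1) = -(-14)*(-2) = -7*4 = -28)
74*A(R(5, -3), 8) = 74*(-28) = -2072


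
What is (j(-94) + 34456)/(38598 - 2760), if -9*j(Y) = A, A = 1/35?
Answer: 10853639/11288970 ≈ 0.96144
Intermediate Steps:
A = 1/35 ≈ 0.028571
j(Y) = -1/315 (j(Y) = -⅑*1/35 = -1/315)
(j(-94) + 34456)/(38598 - 2760) = (-1/315 + 34456)/(38598 - 2760) = (10853639/315)/35838 = (10853639/315)*(1/35838) = 10853639/11288970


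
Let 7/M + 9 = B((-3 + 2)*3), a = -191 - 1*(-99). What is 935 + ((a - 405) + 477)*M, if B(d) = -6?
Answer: 2833/3 ≈ 944.33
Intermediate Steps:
a = -92 (a = -191 + 99 = -92)
M = -7/15 (M = 7/(-9 - 6) = 7/(-15) = 7*(-1/15) = -7/15 ≈ -0.46667)
935 + ((a - 405) + 477)*M = 935 + ((-92 - 405) + 477)*(-7/15) = 935 + (-497 + 477)*(-7/15) = 935 - 20*(-7/15) = 935 + 28/3 = 2833/3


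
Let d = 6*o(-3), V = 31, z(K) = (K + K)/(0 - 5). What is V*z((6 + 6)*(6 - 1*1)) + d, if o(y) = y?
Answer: -762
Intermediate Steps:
z(K) = -2*K/5 (z(K) = (2*K)/(-5) = (2*K)*(-1/5) = -2*K/5)
d = -18 (d = 6*(-3) = -18)
V*z((6 + 6)*(6 - 1*1)) + d = 31*(-2*(6 + 6)*(6 - 1*1)/5) - 18 = 31*(-24*(6 - 1)/5) - 18 = 31*(-24*5/5) - 18 = 31*(-2/5*60) - 18 = 31*(-24) - 18 = -744 - 18 = -762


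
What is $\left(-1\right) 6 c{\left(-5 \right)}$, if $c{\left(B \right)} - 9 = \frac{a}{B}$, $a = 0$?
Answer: $-54$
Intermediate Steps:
$c{\left(B \right)} = 9$ ($c{\left(B \right)} = 9 + \frac{0}{B} = 9 + 0 = 9$)
$\left(-1\right) 6 c{\left(-5 \right)} = \left(-1\right) 6 \cdot 9 = \left(-6\right) 9 = -54$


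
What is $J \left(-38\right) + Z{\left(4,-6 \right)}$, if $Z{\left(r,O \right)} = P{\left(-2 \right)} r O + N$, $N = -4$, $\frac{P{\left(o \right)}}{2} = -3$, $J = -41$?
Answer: $1698$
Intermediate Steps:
$P{\left(o \right)} = -6$ ($P{\left(o \right)} = 2 \left(-3\right) = -6$)
$Z{\left(r,O \right)} = -4 - 6 O r$ ($Z{\left(r,O \right)} = - 6 r O - 4 = - 6 O r - 4 = -4 - 6 O r$)
$J \left(-38\right) + Z{\left(4,-6 \right)} = \left(-41\right) \left(-38\right) - \left(4 - 144\right) = 1558 + \left(-4 + 144\right) = 1558 + 140 = 1698$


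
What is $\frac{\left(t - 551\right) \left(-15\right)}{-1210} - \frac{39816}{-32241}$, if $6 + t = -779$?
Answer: $- \frac{1811916}{118217} \approx -15.327$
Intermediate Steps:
$t = -785$ ($t = -6 - 779 = -785$)
$\frac{\left(t - 551\right) \left(-15\right)}{-1210} - \frac{39816}{-32241} = \frac{\left(-785 - 551\right) \left(-15\right)}{-1210} - \frac{39816}{-32241} = \left(-1336\right) \left(-15\right) \left(- \frac{1}{1210}\right) - - \frac{13272}{10747} = 20040 \left(- \frac{1}{1210}\right) + \frac{13272}{10747} = - \frac{2004}{121} + \frac{13272}{10747} = - \frac{1811916}{118217}$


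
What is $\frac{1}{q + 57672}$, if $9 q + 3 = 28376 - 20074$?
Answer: $\frac{9}{527347} \approx 1.7067 \cdot 10^{-5}$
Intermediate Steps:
$q = \frac{8299}{9}$ ($q = - \frac{1}{3} + \frac{28376 - 20074}{9} = - \frac{1}{3} + \frac{1}{9} \cdot 8302 = - \frac{1}{3} + \frac{8302}{9} = \frac{8299}{9} \approx 922.11$)
$\frac{1}{q + 57672} = \frac{1}{\frac{8299}{9} + 57672} = \frac{1}{\frac{527347}{9}} = \frac{9}{527347}$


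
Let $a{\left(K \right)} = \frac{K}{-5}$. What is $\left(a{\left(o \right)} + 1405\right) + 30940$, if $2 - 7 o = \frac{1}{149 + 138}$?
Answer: $\frac{324904952}{10045} \approx 32345.0$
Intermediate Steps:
$o = \frac{573}{2009}$ ($o = \frac{2}{7} - \frac{1}{7 \left(149 + 138\right)} = \frac{2}{7} - \frac{1}{7 \cdot 287} = \frac{2}{7} - \frac{1}{2009} = \frac{573}{2009} \approx 0.28522$)
$a{\left(K \right)} = - \frac{K}{5}$ ($a{\left(K \right)} = K \left(- \frac{1}{5}\right) = - \frac{K}{5}$)
$\left(a{\left(o \right)} + 1405\right) + 30940 = \left(\left(- \frac{1}{5}\right) \frac{573}{2009} + 1405\right) + 30940 = \left(- \frac{573}{10045} + 1405\right) + 30940 = \frac{14112652}{10045} + 30940 = \frac{324904952}{10045}$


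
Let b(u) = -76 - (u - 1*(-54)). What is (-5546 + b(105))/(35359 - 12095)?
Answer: -5781/23264 ≈ -0.24850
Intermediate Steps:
b(u) = -130 - u (b(u) = -76 - (u + 54) = -76 - (54 + u) = -76 + (-54 - u) = -130 - u)
(-5546 + b(105))/(35359 - 12095) = (-5546 + (-130 - 1*105))/(35359 - 12095) = (-5546 + (-130 - 105))/23264 = (-5546 - 235)*(1/23264) = -5781*1/23264 = -5781/23264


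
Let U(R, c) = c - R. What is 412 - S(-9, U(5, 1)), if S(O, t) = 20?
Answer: 392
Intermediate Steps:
412 - S(-9, U(5, 1)) = 412 - 1*20 = 412 - 20 = 392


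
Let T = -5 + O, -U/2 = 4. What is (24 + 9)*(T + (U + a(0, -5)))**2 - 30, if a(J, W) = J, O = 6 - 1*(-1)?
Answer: 1158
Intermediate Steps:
U = -8 (U = -2*4 = -8)
O = 7 (O = 6 + 1 = 7)
T = 2 (T = -5 + 7 = 2)
(24 + 9)*(T + (U + a(0, -5)))**2 - 30 = (24 + 9)*(2 + (-8 + 0))**2 - 30 = 33*(2 - 8)**2 - 30 = 33*(-6)**2 - 30 = 33*36 - 30 = 1188 - 30 = 1158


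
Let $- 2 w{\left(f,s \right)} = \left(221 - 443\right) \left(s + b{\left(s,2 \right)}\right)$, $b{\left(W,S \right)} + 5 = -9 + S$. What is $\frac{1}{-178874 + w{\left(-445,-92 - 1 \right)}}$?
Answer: $- \frac{1}{190529} \approx -5.2485 \cdot 10^{-6}$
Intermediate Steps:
$b{\left(W,S \right)} = -14 + S$ ($b{\left(W,S \right)} = -5 + \left(-9 + S\right) = -14 + S$)
$w{\left(f,s \right)} = -1332 + 111 s$ ($w{\left(f,s \right)} = - \frac{\left(221 - 443\right) \left(s + \left(-14 + 2\right)\right)}{2} = - \frac{\left(-222\right) \left(s - 12\right)}{2} = - \frac{\left(-222\right) \left(-12 + s\right)}{2} = - \frac{2664 - 222 s}{2} = -1332 + 111 s$)
$\frac{1}{-178874 + w{\left(-445,-92 - 1 \right)}} = \frac{1}{-178874 + \left(-1332 + 111 \left(-92 - 1\right)\right)} = \frac{1}{-178874 + \left(-1332 + 111 \left(-93\right)\right)} = \frac{1}{-178874 - 11655} = \frac{1}{-190529} = - \frac{1}{190529}$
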